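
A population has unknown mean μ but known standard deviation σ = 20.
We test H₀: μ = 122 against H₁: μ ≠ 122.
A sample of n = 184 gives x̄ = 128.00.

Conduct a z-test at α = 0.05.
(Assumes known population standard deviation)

Standard error: SE = σ/√n = 20/√184 = 1.4744
z-statistic: z = (x̄ - μ₀)/SE = (128.00 - 122)/1.4744 = 4.0695
Critical value: ±1.960
p-value < 0.0001
Decision: reject H₀

Answer: z = 4.0695, reject H₀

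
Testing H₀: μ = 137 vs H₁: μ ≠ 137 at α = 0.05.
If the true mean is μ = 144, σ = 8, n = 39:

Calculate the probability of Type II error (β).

SE = σ/√n = 8/√39 = 1.2810
Critical values: μ₀ ± z_0.025×SE = 137 ± 1.960×1.2810
Acceptance region: (134.4892, 139.5108)
Under H₁ (μ = 144): z_high = (139.5108 - 144)/1.2810 = -3.5044, z_low = (134.4892 - 144)/1.2810 = -7.4245
β = P(not reject | H₁) = Φ(-3.5044) - Φ(-7.4245) ≈ 0.0002

Answer: β ≈ 0.0002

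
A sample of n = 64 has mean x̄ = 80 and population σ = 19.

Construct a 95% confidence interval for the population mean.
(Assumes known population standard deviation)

Confidence level: 95%, α = 0.05
z_0.025 = 1.960
SE = σ/√n = 19/√64 = 2.3750
Margin of error = 1.960 × 2.3750 = 4.6550
CI: x̄ ± margin = 80 ± 4.6550
CI: (75.3450, 84.6550)

Answer: (75.3450, 84.6550)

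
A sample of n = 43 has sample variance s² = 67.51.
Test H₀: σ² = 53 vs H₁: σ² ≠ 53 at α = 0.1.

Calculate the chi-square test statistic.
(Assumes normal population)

df = n - 1 = 42
χ² = (n-1)s²/σ₀² = 42×67.51/53 = 53.4985
Critical values: χ²_{0.95,42} = 28.144, χ²_{0.05,42} = 58.124
Rejection region: χ² < 28.144 or χ² > 58.124
Decision: fail to reject H₀

Answer: χ² = 53.4985, fail to reject H₀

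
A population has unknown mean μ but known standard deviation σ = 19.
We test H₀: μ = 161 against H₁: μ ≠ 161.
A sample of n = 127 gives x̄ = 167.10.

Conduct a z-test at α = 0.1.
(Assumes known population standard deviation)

Standard error: SE = σ/√n = 19/√127 = 1.6860
z-statistic: z = (x̄ - μ₀)/SE = (167.10 - 161)/1.6860 = 3.6180
Critical value: ±1.645
p-value = 0.0003
Decision: reject H₀

Answer: z = 3.6180, reject H₀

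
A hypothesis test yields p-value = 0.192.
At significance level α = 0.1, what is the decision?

Answer: fail to reject H₀

Derivation:
Compare p-value to α:
0.192 ≥ 0.1
Decision: fail to reject H₀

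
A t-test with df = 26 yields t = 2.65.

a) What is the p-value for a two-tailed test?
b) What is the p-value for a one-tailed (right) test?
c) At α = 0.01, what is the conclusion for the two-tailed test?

Using t-distribution with df = 26:
a) Two-tailed: p = 2×P(T > 2.65) = 0.0135
b) One-tailed: p = P(T > 2.65) = 0.0068
c) 0.0135 ≥ 0.01, fail to reject H₀

Answer: a) 0.0135, b) 0.0068, c) fail to reject H₀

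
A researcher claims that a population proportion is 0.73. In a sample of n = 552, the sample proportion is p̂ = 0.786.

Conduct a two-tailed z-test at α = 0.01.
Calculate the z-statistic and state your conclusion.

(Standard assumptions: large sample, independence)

H₀: p = 0.73, H₁: p ≠ 0.73
Standard error: SE = √(p₀(1-p₀)/n) = √(0.73×0.27/552) = 0.018896
z-statistic: z = (p̂ - p₀)/SE = (0.786 - 0.73)/0.018896 = 2.9636
Critical value: z_0.005 = ±2.576
p-value = 0.0030
Decision: reject H₀ at α = 0.01

Answer: z = 2.9636, reject H₀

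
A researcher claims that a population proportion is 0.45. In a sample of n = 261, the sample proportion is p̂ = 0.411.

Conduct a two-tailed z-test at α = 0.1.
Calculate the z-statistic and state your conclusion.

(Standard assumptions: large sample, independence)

H₀: p = 0.45, H₁: p ≠ 0.45
Standard error: SE = √(p₀(1-p₀)/n) = √(0.45×0.55/261) = 0.030794
z-statistic: z = (p̂ - p₀)/SE = (0.411 - 0.45)/0.030794 = -1.2665
Critical value: z_0.05 = ±1.645
p-value = 0.2053
Decision: fail to reject H₀ at α = 0.1

Answer: z = -1.2665, fail to reject H₀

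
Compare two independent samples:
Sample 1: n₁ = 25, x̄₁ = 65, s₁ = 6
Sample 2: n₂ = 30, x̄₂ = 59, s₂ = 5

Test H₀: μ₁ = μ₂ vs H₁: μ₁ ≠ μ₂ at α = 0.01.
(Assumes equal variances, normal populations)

Answer: t = 4.0464, reject H₀

Derivation:
Pooled variance: s²_p = [24×6² + 29×5²]/(53) = 29.9811
s_p = 5.4755
SE = s_p×√(1/n₁ + 1/n₂) = 5.4755×√(1/25 + 1/30) = 1.4828
t = (x̄₁ - x̄₂)/SE = (65 - 59)/1.4828 = 4.0464
df = 53, t-critical = ±2.672
Decision: reject H₀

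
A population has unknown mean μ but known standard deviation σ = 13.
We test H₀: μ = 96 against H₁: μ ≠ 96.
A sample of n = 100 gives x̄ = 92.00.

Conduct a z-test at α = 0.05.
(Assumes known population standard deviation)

Answer: z = -3.0769, reject H₀

Derivation:
Standard error: SE = σ/√n = 13/√100 = 1.3000
z-statistic: z = (x̄ - μ₀)/SE = (92.00 - 96)/1.3000 = -3.0769
Critical value: ±1.960
p-value = 0.0021
Decision: reject H₀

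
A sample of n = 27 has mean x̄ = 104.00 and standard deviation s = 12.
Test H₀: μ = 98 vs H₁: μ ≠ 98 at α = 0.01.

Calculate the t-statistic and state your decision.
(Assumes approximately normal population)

Answer: t = 2.5981, fail to reject H₀

Derivation:
df = n - 1 = 26
SE = s/√n = 12/√27 = 2.3094
t = (x̄ - μ₀)/SE = (104.00 - 98)/2.3094 = 2.5981
Critical value: t_{0.005,26} = ±2.779
p-value ≈ 0.0152
Decision: fail to reject H₀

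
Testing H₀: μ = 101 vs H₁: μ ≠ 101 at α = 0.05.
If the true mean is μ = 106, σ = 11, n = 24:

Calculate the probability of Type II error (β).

SE = σ/√n = 11/√24 = 2.2454
Critical values: μ₀ ± z_0.025×SE = 101 ± 1.960×2.2454
Acceptance region: (96.5990, 105.4010)
Under H₁ (μ = 106): z_high = (105.4010 - 106)/2.2454 = -0.2668, z_low = (96.5990 - 106)/2.2454 = -4.1868
β = P(not reject | H₁) = Φ(-0.2668) - Φ(-4.1868) ≈ 0.3948

Answer: β ≈ 0.3948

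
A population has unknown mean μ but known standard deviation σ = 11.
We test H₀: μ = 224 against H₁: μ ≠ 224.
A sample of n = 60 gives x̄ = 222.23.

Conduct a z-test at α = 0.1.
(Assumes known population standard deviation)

Standard error: SE = σ/√n = 11/√60 = 1.4201
z-statistic: z = (x̄ - μ₀)/SE = (222.23 - 224)/1.4201 = -1.2464
Critical value: ±1.645
p-value = 0.2126
Decision: fail to reject H₀

Answer: z = -1.2464, fail to reject H₀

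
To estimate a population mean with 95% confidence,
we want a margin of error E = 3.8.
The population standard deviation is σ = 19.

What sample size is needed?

z_0.025 = 1.960
n = (z×σ/E)² = (1.960×19/3.8)²
n = 96.0400
Round up: n = 97

Answer: n = 97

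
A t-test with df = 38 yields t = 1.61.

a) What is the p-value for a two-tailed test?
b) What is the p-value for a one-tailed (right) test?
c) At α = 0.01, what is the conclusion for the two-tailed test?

Answer: a) 0.1157, b) 0.0578, c) fail to reject H₀

Derivation:
Using t-distribution with df = 38:
a) Two-tailed: p = 2×P(T > 1.61) = 0.1157
b) One-tailed: p = P(T > 1.61) = 0.0578
c) 0.1157 ≥ 0.01, fail to reject H₀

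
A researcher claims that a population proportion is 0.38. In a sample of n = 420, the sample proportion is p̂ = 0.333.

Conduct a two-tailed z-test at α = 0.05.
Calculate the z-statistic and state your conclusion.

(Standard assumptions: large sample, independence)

H₀: p = 0.38, H₁: p ≠ 0.38
Standard error: SE = √(p₀(1-p₀)/n) = √(0.38×0.62/420) = 0.023684
z-statistic: z = (p̂ - p₀)/SE = (0.333 - 0.38)/0.023684 = -1.9845
Critical value: z_0.025 = ±1.960
p-value = 0.0472
Decision: reject H₀ at α = 0.05

Answer: z = -1.9845, reject H₀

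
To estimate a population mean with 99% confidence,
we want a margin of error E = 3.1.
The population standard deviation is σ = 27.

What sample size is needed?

z_0.005 = 2.576
n = (z×σ/E)² = (2.576×27/3.1)²
n = 503.3799
Round up: n = 504

Answer: n = 504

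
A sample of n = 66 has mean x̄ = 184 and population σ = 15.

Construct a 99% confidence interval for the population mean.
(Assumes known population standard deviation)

Answer: (179.2437, 188.7563)

Derivation:
Confidence level: 99%, α = 0.01
z_0.005 = 2.576
SE = σ/√n = 15/√66 = 1.8464
Margin of error = 2.576 × 1.8464 = 4.7563
CI: x̄ ± margin = 184 ± 4.7563
CI: (179.2437, 188.7563)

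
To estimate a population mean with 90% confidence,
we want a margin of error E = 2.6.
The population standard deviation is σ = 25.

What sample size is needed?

z_0.05 = 1.645
n = (z×σ/E)² = (1.645×25/2.6)²
n = 250.1872
Round up: n = 251

Answer: n = 251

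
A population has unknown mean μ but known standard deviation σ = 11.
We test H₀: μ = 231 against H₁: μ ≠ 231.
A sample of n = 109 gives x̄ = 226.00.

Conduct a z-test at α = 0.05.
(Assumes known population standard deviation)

Standard error: SE = σ/√n = 11/√109 = 1.0536
z-statistic: z = (x̄ - μ₀)/SE = (226.00 - 231)/1.0536 = -4.7456
Critical value: ±1.960
p-value < 0.0001
Decision: reject H₀

Answer: z = -4.7456, reject H₀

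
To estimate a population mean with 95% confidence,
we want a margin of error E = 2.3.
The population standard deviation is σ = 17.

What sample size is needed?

Answer: n = 210

Derivation:
z_0.025 = 1.960
n = (z×σ/E)² = (1.960×17/2.3)²
n = 209.8719
Round up: n = 210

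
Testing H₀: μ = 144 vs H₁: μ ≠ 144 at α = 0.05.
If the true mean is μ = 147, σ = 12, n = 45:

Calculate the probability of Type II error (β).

SE = σ/√n = 12/√45 = 1.7889
Critical values: μ₀ ± z_0.025×SE = 144 ± 1.960×1.7889
Acceptance region: (140.4938, 147.5062)
Under H₁ (μ = 147): z_high = (147.5062 - 147)/1.7889 = 0.2830, z_low = (140.4938 - 147)/1.7889 = -3.6370
β = P(not reject | H₁) = Φ(0.2830) - Φ(-3.6370) ≈ 0.6113

Answer: β ≈ 0.6113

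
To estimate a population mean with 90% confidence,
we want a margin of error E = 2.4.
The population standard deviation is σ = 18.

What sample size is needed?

z_0.05 = 1.645
n = (z×σ/E)² = (1.645×18/2.4)²
n = 152.2139
Round up: n = 153

Answer: n = 153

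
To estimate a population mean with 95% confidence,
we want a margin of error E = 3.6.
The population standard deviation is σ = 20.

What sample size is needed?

z_0.025 = 1.960
n = (z×σ/E)² = (1.960×20/3.6)²
n = 118.5679
Round up: n = 119

Answer: n = 119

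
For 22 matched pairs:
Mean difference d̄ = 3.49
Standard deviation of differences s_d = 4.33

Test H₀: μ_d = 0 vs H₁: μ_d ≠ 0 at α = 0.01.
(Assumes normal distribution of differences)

df = n - 1 = 21
SE = s_d/√n = 4.33/√22 = 0.9232
t = d̄/SE = 3.49/0.9232 = 3.7803
Critical value: t_{0.005,21} = ±2.831
p-value ≈ 0.0011
Decision: reject H₀

Answer: t = 3.7803, reject H₀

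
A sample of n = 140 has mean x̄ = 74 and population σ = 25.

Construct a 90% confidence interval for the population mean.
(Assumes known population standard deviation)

Confidence level: 90%, α = 0.1
z_0.05 = 1.645
SE = σ/√n = 25/√140 = 2.1129
Margin of error = 1.645 × 2.1129 = 3.4757
CI: x̄ ± margin = 74 ± 3.4757
CI: (70.5243, 77.4757)

Answer: (70.5243, 77.4757)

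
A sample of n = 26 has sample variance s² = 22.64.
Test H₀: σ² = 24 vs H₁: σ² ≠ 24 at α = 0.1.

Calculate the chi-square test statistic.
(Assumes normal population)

df = n - 1 = 25
χ² = (n-1)s²/σ₀² = 25×22.64/24 = 23.5833
Critical values: χ²_{0.95,25} = 14.611, χ²_{0.05,25} = 37.652
Rejection region: χ² < 14.611 or χ² > 37.652
Decision: fail to reject H₀

Answer: χ² = 23.5833, fail to reject H₀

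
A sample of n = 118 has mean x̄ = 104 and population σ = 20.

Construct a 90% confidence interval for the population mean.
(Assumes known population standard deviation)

Confidence level: 90%, α = 0.1
z_0.05 = 1.645
SE = σ/√n = 20/√118 = 1.8411
Margin of error = 1.645 × 1.8411 = 3.0286
CI: x̄ ± margin = 104 ± 3.0286
CI: (100.9714, 107.0286)

Answer: (100.9714, 107.0286)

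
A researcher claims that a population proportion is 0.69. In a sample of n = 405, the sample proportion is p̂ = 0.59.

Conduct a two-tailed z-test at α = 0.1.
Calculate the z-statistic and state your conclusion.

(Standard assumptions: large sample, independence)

H₀: p = 0.69, H₁: p ≠ 0.69
Standard error: SE = √(p₀(1-p₀)/n) = √(0.69×0.31/405) = 0.022981
z-statistic: z = (p̂ - p₀)/SE = (0.59 - 0.69)/0.022981 = -4.3514
Critical value: z_0.05 = ±1.645
p-value < 0.0001
Decision: reject H₀ at α = 0.1

Answer: z = -4.3514, reject H₀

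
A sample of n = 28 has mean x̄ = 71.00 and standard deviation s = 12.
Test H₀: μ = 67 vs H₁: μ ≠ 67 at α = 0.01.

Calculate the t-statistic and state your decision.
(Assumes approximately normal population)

Answer: t = 1.7638, fail to reject H₀

Derivation:
df = n - 1 = 27
SE = s/√n = 12/√28 = 2.2678
t = (x̄ - μ₀)/SE = (71.00 - 67)/2.2678 = 1.7638
Critical value: t_{0.005,27} = ±2.771
p-value ≈ 0.0891
Decision: fail to reject H₀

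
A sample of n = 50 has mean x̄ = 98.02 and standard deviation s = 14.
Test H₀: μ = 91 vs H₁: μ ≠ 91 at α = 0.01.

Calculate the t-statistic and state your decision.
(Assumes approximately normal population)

df = n - 1 = 49
SE = s/√n = 14/√50 = 1.9799
t = (x̄ - μ₀)/SE = (98.02 - 91)/1.9799 = 3.5456
Critical value: t_{0.005,49} = ±2.680
p-value ≈ 0.0009
Decision: reject H₀

Answer: t = 3.5456, reject H₀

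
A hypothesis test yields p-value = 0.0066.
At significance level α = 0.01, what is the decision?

Compare p-value to α:
0.0066 < 0.01
Decision: reject H₀

Answer: reject H₀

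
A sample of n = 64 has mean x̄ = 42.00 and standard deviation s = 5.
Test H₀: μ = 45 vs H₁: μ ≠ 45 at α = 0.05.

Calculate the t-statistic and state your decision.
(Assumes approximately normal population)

df = n - 1 = 63
SE = s/√n = 5/√64 = 0.6250
t = (x̄ - μ₀)/SE = (42.00 - 45)/0.6250 = -4.8000
Critical value: t_{0.025,63} = ±1.998
p-value < 0.0001
Decision: reject H₀

Answer: t = -4.8000, reject H₀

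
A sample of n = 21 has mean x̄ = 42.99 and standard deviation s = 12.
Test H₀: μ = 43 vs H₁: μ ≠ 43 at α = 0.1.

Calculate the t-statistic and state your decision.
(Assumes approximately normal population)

df = n - 1 = 20
SE = s/√n = 12/√21 = 2.6186
t = (x̄ - μ₀)/SE = (42.99 - 43)/2.6186 = -0.0038
Critical value: t_{0.05,20} = ±1.725
p-value ≈ 0.9970
Decision: fail to reject H₀

Answer: t = -0.0038, fail to reject H₀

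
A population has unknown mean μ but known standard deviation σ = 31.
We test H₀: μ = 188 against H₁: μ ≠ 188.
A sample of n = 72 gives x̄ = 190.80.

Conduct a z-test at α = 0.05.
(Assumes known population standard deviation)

Standard error: SE = σ/√n = 31/√72 = 3.6534
z-statistic: z = (x̄ - μ₀)/SE = (190.80 - 188)/3.6534 = 0.7664
Critical value: ±1.960
p-value = 0.4434
Decision: fail to reject H₀

Answer: z = 0.7664, fail to reject H₀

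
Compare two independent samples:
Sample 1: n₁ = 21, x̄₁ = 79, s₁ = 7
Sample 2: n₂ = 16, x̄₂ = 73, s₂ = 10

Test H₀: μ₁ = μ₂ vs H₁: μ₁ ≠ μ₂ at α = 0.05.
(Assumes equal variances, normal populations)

Answer: t = 2.1480, reject H₀

Derivation:
Pooled variance: s²_p = [20×7² + 15×10²]/(35) = 70.8571
s_p = 8.4177
SE = s_p×√(1/n₁ + 1/n₂) = 8.4177×√(1/21 + 1/16) = 2.7933
t = (x̄₁ - x̄₂)/SE = (79 - 73)/2.7933 = 2.1480
df = 35, t-critical = ±2.030
Decision: reject H₀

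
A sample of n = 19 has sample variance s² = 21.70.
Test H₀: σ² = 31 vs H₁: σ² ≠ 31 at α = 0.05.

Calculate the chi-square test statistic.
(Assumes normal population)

df = n - 1 = 18
χ² = (n-1)s²/σ₀² = 18×21.70/31 = 12.6000
Critical values: χ²_{0.975,18} = 8.231, χ²_{0.025,18} = 31.526
Rejection region: χ² < 8.231 or χ² > 31.526
Decision: fail to reject H₀

Answer: χ² = 12.6000, fail to reject H₀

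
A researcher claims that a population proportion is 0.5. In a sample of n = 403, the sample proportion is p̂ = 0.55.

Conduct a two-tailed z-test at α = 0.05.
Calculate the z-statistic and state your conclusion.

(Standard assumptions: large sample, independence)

H₀: p = 0.5, H₁: p ≠ 0.5
Standard error: SE = √(p₀(1-p₀)/n) = √(0.5×0.5/403) = 0.024907
z-statistic: z = (p̂ - p₀)/SE = (0.55 - 0.5)/0.024907 = 2.0075
Critical value: z_0.025 = ±1.960
p-value = 0.0447
Decision: reject H₀ at α = 0.05

Answer: z = 2.0075, reject H₀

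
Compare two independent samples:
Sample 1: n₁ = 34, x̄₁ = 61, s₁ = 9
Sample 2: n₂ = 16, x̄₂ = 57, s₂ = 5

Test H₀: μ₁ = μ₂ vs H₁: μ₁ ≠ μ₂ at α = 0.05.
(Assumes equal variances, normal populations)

Answer: t = 1.6557, fail to reject H₀

Derivation:
Pooled variance: s²_p = [33×9² + 15×5²]/(48) = 63.5000
s_p = 7.9687
SE = s_p×√(1/n₁ + 1/n₂) = 7.9687×√(1/34 + 1/16) = 2.4159
t = (x̄₁ - x̄₂)/SE = (61 - 57)/2.4159 = 1.6557
df = 48, t-critical = ±2.011
Decision: fail to reject H₀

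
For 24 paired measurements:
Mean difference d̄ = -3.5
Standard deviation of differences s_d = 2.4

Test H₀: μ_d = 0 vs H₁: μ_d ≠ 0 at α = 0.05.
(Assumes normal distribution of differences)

Answer: t = -7.1443, reject H₀

Derivation:
df = n - 1 = 23
SE = s_d/√n = 2.4/√24 = 0.4899
t = d̄/SE = -3.5/0.4899 = -7.1443
Critical value: t_{0.025,23} = ±2.069
p-value < 0.0001
Decision: reject H₀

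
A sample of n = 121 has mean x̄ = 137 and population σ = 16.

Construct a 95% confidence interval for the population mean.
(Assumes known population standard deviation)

Answer: (134.1492, 139.8508)

Derivation:
Confidence level: 95%, α = 0.05
z_0.025 = 1.960
SE = σ/√n = 16/√121 = 1.4545
Margin of error = 1.960 × 1.4545 = 2.8508
CI: x̄ ± margin = 137 ± 2.8508
CI: (134.1492, 139.8508)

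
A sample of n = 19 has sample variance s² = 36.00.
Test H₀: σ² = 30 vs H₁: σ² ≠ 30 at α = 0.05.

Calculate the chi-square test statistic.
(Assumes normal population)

Answer: χ² = 21.6000, fail to reject H₀

Derivation:
df = n - 1 = 18
χ² = (n-1)s²/σ₀² = 18×36.00/30 = 21.6000
Critical values: χ²_{0.975,18} = 8.231, χ²_{0.025,18} = 31.526
Rejection region: χ² < 8.231 or χ² > 31.526
Decision: fail to reject H₀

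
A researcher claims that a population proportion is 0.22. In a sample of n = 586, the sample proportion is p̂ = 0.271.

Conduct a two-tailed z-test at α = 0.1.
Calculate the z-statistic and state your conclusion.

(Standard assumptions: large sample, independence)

Answer: z = 2.9804, reject H₀

Derivation:
H₀: p = 0.22, H₁: p ≠ 0.22
Standard error: SE = √(p₀(1-p₀)/n) = √(0.22×0.78/586) = 0.017112
z-statistic: z = (p̂ - p₀)/SE = (0.271 - 0.22)/0.017112 = 2.9804
Critical value: z_0.05 = ±1.645
p-value = 0.0029
Decision: reject H₀ at α = 0.1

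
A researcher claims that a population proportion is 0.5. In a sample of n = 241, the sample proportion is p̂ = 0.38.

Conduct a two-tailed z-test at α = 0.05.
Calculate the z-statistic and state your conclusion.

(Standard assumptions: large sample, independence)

Answer: z = -3.7258, reject H₀

Derivation:
H₀: p = 0.5, H₁: p ≠ 0.5
Standard error: SE = √(p₀(1-p₀)/n) = √(0.5×0.5/241) = 0.032208
z-statistic: z = (p̂ - p₀)/SE = (0.38 - 0.5)/0.032208 = -3.7258
Critical value: z_0.025 = ±1.960
p-value = 0.0002
Decision: reject H₀ at α = 0.05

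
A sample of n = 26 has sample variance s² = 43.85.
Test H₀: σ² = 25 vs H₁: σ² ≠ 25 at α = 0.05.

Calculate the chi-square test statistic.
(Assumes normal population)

Answer: χ² = 43.8500, reject H₀

Derivation:
df = n - 1 = 25
χ² = (n-1)s²/σ₀² = 25×43.85/25 = 43.8500
Critical values: χ²_{0.975,25} = 13.120, χ²_{0.025,25} = 40.646
Rejection region: χ² < 13.120 or χ² > 40.646
Decision: reject H₀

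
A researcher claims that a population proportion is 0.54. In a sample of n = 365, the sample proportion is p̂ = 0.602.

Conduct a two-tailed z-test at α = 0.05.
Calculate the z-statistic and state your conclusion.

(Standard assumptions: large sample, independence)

H₀: p = 0.54, H₁: p ≠ 0.54
Standard error: SE = √(p₀(1-p₀)/n) = √(0.54×0.46/365) = 0.026087
z-statistic: z = (p̂ - p₀)/SE = (0.602 - 0.54)/0.026087 = 2.3767
Critical value: z_0.025 = ±1.960
p-value = 0.0175
Decision: reject H₀ at α = 0.05

Answer: z = 2.3767, reject H₀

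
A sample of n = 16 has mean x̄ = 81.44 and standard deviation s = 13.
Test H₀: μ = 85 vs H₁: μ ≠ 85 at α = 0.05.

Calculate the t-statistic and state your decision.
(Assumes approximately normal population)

df = n - 1 = 15
SE = s/√n = 13/√16 = 3.2500
t = (x̄ - μ₀)/SE = (81.44 - 85)/3.2500 = -1.0954
Critical value: t_{0.025,15} = ±2.131
p-value ≈ 0.2906
Decision: fail to reject H₀

Answer: t = -1.0954, fail to reject H₀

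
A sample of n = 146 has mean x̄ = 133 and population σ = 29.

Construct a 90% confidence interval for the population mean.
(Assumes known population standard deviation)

Confidence level: 90%, α = 0.1
z_0.05 = 1.645
SE = σ/√n = 29/√146 = 2.4001
Margin of error = 1.645 × 2.4001 = 3.9482
CI: x̄ ± margin = 133 ± 3.9482
CI: (129.0518, 136.9482)

Answer: (129.0518, 136.9482)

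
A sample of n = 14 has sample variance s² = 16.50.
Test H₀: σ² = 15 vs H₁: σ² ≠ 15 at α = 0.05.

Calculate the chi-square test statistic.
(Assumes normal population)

Answer: χ² = 14.3000, fail to reject H₀

Derivation:
df = n - 1 = 13
χ² = (n-1)s²/σ₀² = 13×16.50/15 = 14.3000
Critical values: χ²_{0.975,13} = 5.009, χ²_{0.025,13} = 24.736
Rejection region: χ² < 5.009 or χ² > 24.736
Decision: fail to reject H₀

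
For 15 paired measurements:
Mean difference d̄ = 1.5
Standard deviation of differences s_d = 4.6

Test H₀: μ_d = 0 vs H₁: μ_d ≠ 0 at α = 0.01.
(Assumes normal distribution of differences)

df = n - 1 = 14
SE = s_d/√n = 4.6/√15 = 1.1877
t = d̄/SE = 1.5/1.1877 = 1.2629
Critical value: t_{0.005,14} = ±2.977
p-value ≈ 0.2273
Decision: fail to reject H₀

Answer: t = 1.2629, fail to reject H₀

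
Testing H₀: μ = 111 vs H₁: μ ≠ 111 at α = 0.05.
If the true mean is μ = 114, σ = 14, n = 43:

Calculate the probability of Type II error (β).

Answer: β ≈ 0.7101

Derivation:
SE = σ/√n = 14/√43 = 2.1350
Critical values: μ₀ ± z_0.025×SE = 111 ± 1.960×2.1350
Acceptance region: (106.8154, 115.1846)
Under H₁ (μ = 114): z_high = (115.1846 - 114)/2.1350 = 0.5548, z_low = (106.8154 - 114)/2.1350 = -3.3652
β = P(not reject | H₁) = Φ(0.5548) - Φ(-3.3652) ≈ 0.7101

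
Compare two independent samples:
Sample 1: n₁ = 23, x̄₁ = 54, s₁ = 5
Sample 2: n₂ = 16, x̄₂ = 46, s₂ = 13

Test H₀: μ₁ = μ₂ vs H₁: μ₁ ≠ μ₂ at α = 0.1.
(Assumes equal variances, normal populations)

Pooled variance: s²_p = [22×5² + 15×13²]/(37) = 83.3784
s_p = 9.1312
SE = s_p×√(1/n₁ + 1/n₂) = 9.1312×√(1/23 + 1/16) = 2.9726
t = (x̄₁ - x̄₂)/SE = (54 - 46)/2.9726 = 2.6912
df = 37, t-critical = ±1.687
Decision: reject H₀

Answer: t = 2.6912, reject H₀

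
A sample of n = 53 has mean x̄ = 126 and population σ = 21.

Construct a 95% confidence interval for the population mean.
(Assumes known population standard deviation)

Confidence level: 95%, α = 0.05
z_0.025 = 1.960
SE = σ/√n = 21/√53 = 2.8846
Margin of error = 1.960 × 2.8846 = 5.6538
CI: x̄ ± margin = 126 ± 5.6538
CI: (120.3462, 131.6538)

Answer: (120.3462, 131.6538)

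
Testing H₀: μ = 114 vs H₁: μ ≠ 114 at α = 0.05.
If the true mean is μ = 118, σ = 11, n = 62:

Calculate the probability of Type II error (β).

Answer: β ≈ 0.1832

Derivation:
SE = σ/√n = 11/√62 = 1.3970
Critical values: μ₀ ± z_0.025×SE = 114 ± 1.960×1.3970
Acceptance region: (111.2619, 116.7381)
Under H₁ (μ = 118): z_high = (116.7381 - 118)/1.3970 = -0.9033, z_low = (111.2619 - 118)/1.3970 = -4.8233
β = P(not reject | H₁) = Φ(-0.9033) - Φ(-4.8233) ≈ 0.1832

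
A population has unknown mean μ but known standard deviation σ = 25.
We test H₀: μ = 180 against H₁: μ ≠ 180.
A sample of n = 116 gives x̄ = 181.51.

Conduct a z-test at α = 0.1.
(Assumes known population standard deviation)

Standard error: SE = σ/√n = 25/√116 = 2.3212
z-statistic: z = (x̄ - μ₀)/SE = (181.51 - 180)/2.3212 = 0.6505
Critical value: ±1.645
p-value = 0.5154
Decision: fail to reject H₀

Answer: z = 0.6505, fail to reject H₀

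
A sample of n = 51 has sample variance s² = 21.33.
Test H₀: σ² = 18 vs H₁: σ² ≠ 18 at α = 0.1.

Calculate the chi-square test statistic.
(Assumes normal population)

df = n - 1 = 50
χ² = (n-1)s²/σ₀² = 50×21.33/18 = 59.2500
Critical values: χ²_{0.95,50} = 34.764, χ²_{0.05,50} = 67.505
Rejection region: χ² < 34.764 or χ² > 67.505
Decision: fail to reject H₀

Answer: χ² = 59.2500, fail to reject H₀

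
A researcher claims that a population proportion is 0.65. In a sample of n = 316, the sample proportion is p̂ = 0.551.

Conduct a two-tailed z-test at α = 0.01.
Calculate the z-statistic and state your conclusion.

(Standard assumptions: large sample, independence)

Answer: z = -3.6896, reject H₀

Derivation:
H₀: p = 0.65, H₁: p ≠ 0.65
Standard error: SE = √(p₀(1-p₀)/n) = √(0.65×0.35/316) = 0.026832
z-statistic: z = (p̂ - p₀)/SE = (0.551 - 0.65)/0.026832 = -3.6896
Critical value: z_0.005 = ±2.576
p-value = 0.0002
Decision: reject H₀ at α = 0.01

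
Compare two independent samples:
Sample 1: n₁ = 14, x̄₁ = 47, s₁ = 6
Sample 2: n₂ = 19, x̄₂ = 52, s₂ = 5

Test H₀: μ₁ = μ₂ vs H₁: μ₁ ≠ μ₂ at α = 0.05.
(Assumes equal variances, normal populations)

Answer: t = -2.6087, reject H₀

Derivation:
Pooled variance: s²_p = [13×6² + 18×5²]/(31) = 29.6129
s_p = 5.4418
SE = s_p×√(1/n₁ + 1/n₂) = 5.4418×√(1/14 + 1/19) = 1.9167
t = (x̄₁ - x̄₂)/SE = (47 - 52)/1.9167 = -2.6087
df = 31, t-critical = ±2.040
Decision: reject H₀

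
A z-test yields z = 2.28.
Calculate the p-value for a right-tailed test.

For z = 2.28:
p = P(Z > 2.28) = 1 - Φ(2.28) = 0.0113

Answer: p-value ≈ 0.0113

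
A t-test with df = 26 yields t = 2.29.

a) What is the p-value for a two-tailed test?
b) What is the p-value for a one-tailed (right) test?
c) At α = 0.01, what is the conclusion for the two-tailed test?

Answer: a) 0.0304, b) 0.0152, c) fail to reject H₀

Derivation:
Using t-distribution with df = 26:
a) Two-tailed: p = 2×P(T > 2.29) = 0.0304
b) One-tailed: p = P(T > 2.29) = 0.0152
c) 0.0304 ≥ 0.01, fail to reject H₀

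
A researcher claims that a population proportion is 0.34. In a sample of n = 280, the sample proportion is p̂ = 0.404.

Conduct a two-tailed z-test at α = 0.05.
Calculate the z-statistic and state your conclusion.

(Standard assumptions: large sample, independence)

Answer: z = 2.2607, reject H₀

Derivation:
H₀: p = 0.34, H₁: p ≠ 0.34
Standard error: SE = √(p₀(1-p₀)/n) = √(0.34×0.66/280) = 0.028310
z-statistic: z = (p̂ - p₀)/SE = (0.404 - 0.34)/0.028310 = 2.2607
Critical value: z_0.025 = ±1.960
p-value = 0.0238
Decision: reject H₀ at α = 0.05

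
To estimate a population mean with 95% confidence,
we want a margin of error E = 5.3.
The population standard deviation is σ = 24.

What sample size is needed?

Answer: n = 79

Derivation:
z_0.025 = 1.960
n = (z×σ/E)² = (1.960×24/5.3)²
n = 78.7740
Round up: n = 79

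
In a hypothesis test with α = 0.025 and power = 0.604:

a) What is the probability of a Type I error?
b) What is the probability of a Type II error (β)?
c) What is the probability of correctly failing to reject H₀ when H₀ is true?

Answer: a) 0.025, b) 0.396, c) 0.975

Derivation:
a) Type I error probability = α = 0.025
b) Power = P(reject H₀ | H₁ true) = 1 - β = 0.604, so Type II error probability = β = 1 - Power = 0.396
c) P(fail to reject H₀ | H₀ true) = 1 - α = 0.975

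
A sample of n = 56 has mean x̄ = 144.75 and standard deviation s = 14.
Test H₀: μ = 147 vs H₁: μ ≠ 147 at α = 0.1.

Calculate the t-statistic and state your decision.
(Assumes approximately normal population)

df = n - 1 = 55
SE = s/√n = 14/√56 = 1.8708
t = (x̄ - μ₀)/SE = (144.75 - 147)/1.8708 = -1.2027
Critical value: t_{0.05,55} = ±1.673
p-value ≈ 0.2342
Decision: fail to reject H₀

Answer: t = -1.2027, fail to reject H₀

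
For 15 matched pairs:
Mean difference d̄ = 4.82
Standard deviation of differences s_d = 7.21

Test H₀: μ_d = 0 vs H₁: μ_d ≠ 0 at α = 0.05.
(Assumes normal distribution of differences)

df = n - 1 = 14
SE = s_d/√n = 7.21/√15 = 1.8616
t = d̄/SE = 4.82/1.8616 = 2.5892
Critical value: t_{0.025,14} = ±2.145
p-value ≈ 0.0214
Decision: reject H₀

Answer: t = 2.5892, reject H₀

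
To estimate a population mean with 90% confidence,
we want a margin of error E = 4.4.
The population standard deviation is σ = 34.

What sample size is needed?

Answer: n = 162

Derivation:
z_0.05 = 1.645
n = (z×σ/E)² = (1.645×34/4.4)²
n = 161.5788
Round up: n = 162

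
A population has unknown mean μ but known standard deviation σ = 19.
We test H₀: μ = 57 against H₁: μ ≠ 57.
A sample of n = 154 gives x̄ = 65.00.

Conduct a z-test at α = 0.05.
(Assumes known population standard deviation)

Answer: z = 5.2250, reject H₀

Derivation:
Standard error: SE = σ/√n = 19/√154 = 1.5311
z-statistic: z = (x̄ - μ₀)/SE = (65.00 - 57)/1.5311 = 5.2250
Critical value: ±1.960
p-value < 0.0001
Decision: reject H₀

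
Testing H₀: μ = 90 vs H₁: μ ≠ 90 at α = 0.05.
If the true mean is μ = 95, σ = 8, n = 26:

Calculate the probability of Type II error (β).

SE = σ/√n = 8/√26 = 1.5689
Critical values: μ₀ ± z_0.025×SE = 90 ± 1.960×1.5689
Acceptance region: (86.9250, 93.0750)
Under H₁ (μ = 95): z_high = (93.0750 - 95)/1.5689 = -1.2270, z_low = (86.9250 - 95)/1.5689 = -5.1469
β = P(not reject | H₁) = Φ(-1.2270) - Φ(-5.1469) ≈ 0.1099

Answer: β ≈ 0.1099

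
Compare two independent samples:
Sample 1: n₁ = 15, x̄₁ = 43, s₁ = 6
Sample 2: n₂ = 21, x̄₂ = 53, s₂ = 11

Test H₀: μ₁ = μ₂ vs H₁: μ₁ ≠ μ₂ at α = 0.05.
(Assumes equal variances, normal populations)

Pooled variance: s²_p = [14×6² + 20×11²]/(34) = 86.0000
s_p = 9.2736
SE = s_p×√(1/n₁ + 1/n₂) = 9.2736×√(1/15 + 1/21) = 3.1350
t = (x̄₁ - x̄₂)/SE = (43 - 53)/3.1350 = -3.1898
df = 34, t-critical = ±2.032
Decision: reject H₀

Answer: t = -3.1898, reject H₀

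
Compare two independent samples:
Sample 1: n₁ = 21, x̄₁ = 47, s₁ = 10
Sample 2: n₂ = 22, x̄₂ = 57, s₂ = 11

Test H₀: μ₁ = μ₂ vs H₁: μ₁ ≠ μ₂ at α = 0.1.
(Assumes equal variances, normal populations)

Answer: t = -3.1146, reject H₀

Derivation:
Pooled variance: s²_p = [20×10² + 21×11²]/(41) = 110.7561
s_p = 10.5241
SE = s_p×√(1/n₁ + 1/n₂) = 10.5241×√(1/21 + 1/22) = 3.2107
t = (x̄₁ - x̄₂)/SE = (47 - 57)/3.2107 = -3.1146
df = 41, t-critical = ±1.683
Decision: reject H₀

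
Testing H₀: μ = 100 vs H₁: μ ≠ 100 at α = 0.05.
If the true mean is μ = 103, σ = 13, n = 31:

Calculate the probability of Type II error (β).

SE = σ/√n = 13/√31 = 2.3349
Critical values: μ₀ ± z_0.025×SE = 100 ± 1.960×2.3349
Acceptance region: (95.4236, 104.5764)
Under H₁ (μ = 103): z_high = (104.5764 - 103)/2.3349 = 0.6751, z_low = (95.4236 - 103)/2.3349 = -3.2448
β = P(not reject | H₁) = Φ(0.6751) - Φ(-3.2448) ≈ 0.7496

Answer: β ≈ 0.7496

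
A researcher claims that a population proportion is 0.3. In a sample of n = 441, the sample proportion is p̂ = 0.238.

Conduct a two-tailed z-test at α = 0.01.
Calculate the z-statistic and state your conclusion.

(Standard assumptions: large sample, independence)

Answer: z = -2.8412, reject H₀

Derivation:
H₀: p = 0.3, H₁: p ≠ 0.3
Standard error: SE = √(p₀(1-p₀)/n) = √(0.3×0.7/441) = 0.021822
z-statistic: z = (p̂ - p₀)/SE = (0.238 - 0.3)/0.021822 = -2.8412
Critical value: z_0.005 = ±2.576
p-value = 0.0045
Decision: reject H₀ at α = 0.01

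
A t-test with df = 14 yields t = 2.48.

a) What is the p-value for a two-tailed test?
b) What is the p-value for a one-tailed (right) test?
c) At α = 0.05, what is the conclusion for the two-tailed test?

Answer: a) 0.0265, b) 0.0132, c) reject H₀

Derivation:
Using t-distribution with df = 14:
a) Two-tailed: p = 2×P(T > 2.48) = 0.0265
b) One-tailed: p = P(T > 2.48) = 0.0132
c) 0.0265 < 0.05, reject H₀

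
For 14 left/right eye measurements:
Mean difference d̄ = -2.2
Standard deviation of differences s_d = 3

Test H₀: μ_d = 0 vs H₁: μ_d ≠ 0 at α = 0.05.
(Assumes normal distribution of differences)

Answer: t = -2.7438, reject H₀

Derivation:
df = n - 1 = 13
SE = s_d/√n = 3/√14 = 0.8018
t = d̄/SE = -2.2/0.8018 = -2.7438
Critical value: t_{0.025,13} = ±2.160
p-value ≈ 0.0167
Decision: reject H₀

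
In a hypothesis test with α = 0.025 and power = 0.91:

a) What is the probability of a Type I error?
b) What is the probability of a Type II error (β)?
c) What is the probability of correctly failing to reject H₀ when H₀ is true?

Answer: a) 0.025, b) 0.09, c) 0.975

Derivation:
a) Type I error probability = α = 0.025
b) Power = P(reject H₀ | H₁ true) = 1 - β = 0.91, so Type II error probability = β = 1 - Power = 0.09
c) P(fail to reject H₀ | H₀ true) = 1 - α = 0.975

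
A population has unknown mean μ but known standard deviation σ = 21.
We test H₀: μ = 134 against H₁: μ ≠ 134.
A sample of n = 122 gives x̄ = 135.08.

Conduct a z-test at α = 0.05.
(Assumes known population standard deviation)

Answer: z = 0.5680, fail to reject H₀

Derivation:
Standard error: SE = σ/√n = 21/√122 = 1.9013
z-statistic: z = (x̄ - μ₀)/SE = (135.08 - 134)/1.9013 = 0.5680
Critical value: ±1.960
p-value = 0.5700
Decision: fail to reject H₀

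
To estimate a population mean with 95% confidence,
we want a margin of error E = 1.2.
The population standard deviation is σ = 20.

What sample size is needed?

Answer: n = 1068

Derivation:
z_0.025 = 1.960
n = (z×σ/E)² = (1.960×20/1.2)²
n = 1067.1111
Round up: n = 1068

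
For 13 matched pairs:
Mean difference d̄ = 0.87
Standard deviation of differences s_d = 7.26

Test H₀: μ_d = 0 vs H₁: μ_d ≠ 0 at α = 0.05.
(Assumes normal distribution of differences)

df = n - 1 = 12
SE = s_d/√n = 7.26/√13 = 2.0136
t = d̄/SE = 0.87/2.0136 = 0.4321
Critical value: t_{0.025,12} = ±2.179
p-value ≈ 0.6733
Decision: fail to reject H₀

Answer: t = 0.4321, fail to reject H₀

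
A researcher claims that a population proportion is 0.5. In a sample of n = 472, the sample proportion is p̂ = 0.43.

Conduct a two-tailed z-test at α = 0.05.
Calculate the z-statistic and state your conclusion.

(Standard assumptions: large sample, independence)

H₀: p = 0.5, H₁: p ≠ 0.5
Standard error: SE = √(p₀(1-p₀)/n) = √(0.5×0.5/472) = 0.023014
z-statistic: z = (p̂ - p₀)/SE = (0.43 - 0.5)/0.023014 = -3.0416
Critical value: z_0.025 = ±1.960
p-value = 0.0024
Decision: reject H₀ at α = 0.05

Answer: z = -3.0416, reject H₀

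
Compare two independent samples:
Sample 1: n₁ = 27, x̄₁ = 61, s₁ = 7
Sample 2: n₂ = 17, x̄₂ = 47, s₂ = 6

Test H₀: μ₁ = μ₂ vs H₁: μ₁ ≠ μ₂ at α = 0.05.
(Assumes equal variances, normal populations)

Answer: t = 6.8133, reject H₀

Derivation:
Pooled variance: s²_p = [26×7² + 16×6²]/(42) = 44.0476
s_p = 6.6368
SE = s_p×√(1/n₁ + 1/n₂) = 6.6368×√(1/27 + 1/17) = 2.0548
t = (x̄₁ - x̄₂)/SE = (61 - 47)/2.0548 = 6.8133
df = 42, t-critical = ±2.018
Decision: reject H₀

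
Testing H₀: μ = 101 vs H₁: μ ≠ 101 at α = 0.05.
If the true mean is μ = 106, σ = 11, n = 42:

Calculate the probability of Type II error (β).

SE = σ/√n = 11/√42 = 1.6973
Critical values: μ₀ ± z_0.025×SE = 101 ± 1.960×1.6973
Acceptance region: (97.6733, 104.3267)
Under H₁ (μ = 106): z_high = (104.3267 - 106)/1.6973 = -0.9859, z_low = (97.6733 - 106)/1.6973 = -4.9059
β = P(not reject | H₁) = Φ(-0.9859) - Φ(-4.9059) ≈ 0.1621

Answer: β ≈ 0.1621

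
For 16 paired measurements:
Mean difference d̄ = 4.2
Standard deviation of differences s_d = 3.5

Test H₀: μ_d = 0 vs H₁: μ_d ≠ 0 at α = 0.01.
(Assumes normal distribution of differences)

df = n - 1 = 15
SE = s_d/√n = 3.5/√16 = 0.8750
t = d̄/SE = 4.2/0.8750 = 4.8000
Critical value: t_{0.005,15} = ±2.947
p-value ≈ 0.0002
Decision: reject H₀

Answer: t = 4.8000, reject H₀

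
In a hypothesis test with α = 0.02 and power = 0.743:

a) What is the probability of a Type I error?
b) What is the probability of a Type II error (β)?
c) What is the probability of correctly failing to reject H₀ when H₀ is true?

Answer: a) 0.02, b) 0.257, c) 0.98

Derivation:
a) Type I error probability = α = 0.02
b) Power = P(reject H₀ | H₁ true) = 1 - β = 0.743, so Type II error probability = β = 1 - Power = 0.257
c) P(fail to reject H₀ | H₀ true) = 1 - α = 0.98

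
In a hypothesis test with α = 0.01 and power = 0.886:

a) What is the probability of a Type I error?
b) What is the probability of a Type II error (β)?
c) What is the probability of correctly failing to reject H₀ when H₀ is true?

a) Type I error probability = α = 0.01
b) Power = P(reject H₀ | H₁ true) = 1 - β = 0.886, so Type II error probability = β = 1 - Power = 0.114
c) P(fail to reject H₀ | H₀ true) = 1 - α = 0.99

Answer: a) 0.01, b) 0.114, c) 0.99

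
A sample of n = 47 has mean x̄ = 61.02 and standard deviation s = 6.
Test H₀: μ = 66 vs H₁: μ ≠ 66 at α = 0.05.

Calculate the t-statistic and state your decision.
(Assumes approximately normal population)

Answer: t = -5.6901, reject H₀

Derivation:
df = n - 1 = 46
SE = s/√n = 6/√47 = 0.8752
t = (x̄ - μ₀)/SE = (61.02 - 66)/0.8752 = -5.6901
Critical value: t_{0.025,46} = ±2.013
p-value < 0.0001
Decision: reject H₀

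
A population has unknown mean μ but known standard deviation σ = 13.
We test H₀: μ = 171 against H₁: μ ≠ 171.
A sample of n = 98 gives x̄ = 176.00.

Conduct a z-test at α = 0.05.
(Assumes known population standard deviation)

Answer: z = 3.8075, reject H₀

Derivation:
Standard error: SE = σ/√n = 13/√98 = 1.3132
z-statistic: z = (x̄ - μ₀)/SE = (176.00 - 171)/1.3132 = 3.8075
Critical value: ±1.960
p-value = 0.0001
Decision: reject H₀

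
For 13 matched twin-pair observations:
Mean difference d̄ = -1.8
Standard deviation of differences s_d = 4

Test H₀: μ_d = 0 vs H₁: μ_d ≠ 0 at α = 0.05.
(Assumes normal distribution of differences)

Answer: t = -1.6225, fail to reject H₀

Derivation:
df = n - 1 = 12
SE = s_d/√n = 4/√13 = 1.1094
t = d̄/SE = -1.8/1.1094 = -1.6225
Critical value: t_{0.025,12} = ±2.179
p-value ≈ 0.1307
Decision: fail to reject H₀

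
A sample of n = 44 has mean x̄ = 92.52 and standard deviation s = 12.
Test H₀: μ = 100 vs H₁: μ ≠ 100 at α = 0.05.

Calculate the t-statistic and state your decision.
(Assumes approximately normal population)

Answer: t = -4.1347, reject H₀

Derivation:
df = n - 1 = 43
SE = s/√n = 12/√44 = 1.8091
t = (x̄ - μ₀)/SE = (92.52 - 100)/1.8091 = -4.1347
Critical value: t_{0.025,43} = ±2.017
p-value ≈ 0.0002
Decision: reject H₀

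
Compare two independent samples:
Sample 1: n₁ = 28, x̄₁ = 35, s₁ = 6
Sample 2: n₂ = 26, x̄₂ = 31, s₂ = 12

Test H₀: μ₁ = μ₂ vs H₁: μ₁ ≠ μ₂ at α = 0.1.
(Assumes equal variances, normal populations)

Answer: t = 1.5663, fail to reject H₀

Derivation:
Pooled variance: s²_p = [27×6² + 25×12²]/(52) = 87.9231
s_p = 9.3767
SE = s_p×√(1/n₁ + 1/n₂) = 9.3767×√(1/28 + 1/26) = 2.5538
t = (x̄₁ - x̄₂)/SE = (35 - 31)/2.5538 = 1.5663
df = 52, t-critical = ±1.675
Decision: fail to reject H₀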